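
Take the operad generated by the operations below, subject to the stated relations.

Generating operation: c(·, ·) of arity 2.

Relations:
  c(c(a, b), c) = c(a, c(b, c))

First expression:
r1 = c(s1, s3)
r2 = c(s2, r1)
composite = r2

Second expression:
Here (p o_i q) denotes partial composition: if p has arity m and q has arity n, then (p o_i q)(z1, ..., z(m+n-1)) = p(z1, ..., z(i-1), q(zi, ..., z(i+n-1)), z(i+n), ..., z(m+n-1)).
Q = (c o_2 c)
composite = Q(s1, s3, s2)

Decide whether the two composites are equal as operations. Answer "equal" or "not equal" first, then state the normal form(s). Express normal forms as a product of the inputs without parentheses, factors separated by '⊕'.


Normal form of the first expression: s2 ⊕ s1 ⊕ s3
Normal form of the second expression: s1 ⊕ s3 ⊕ s2
Different reductions; not equal.

not equal — first s2 ⊕ s1 ⊕ s3, second s1 ⊕ s3 ⊕ s2


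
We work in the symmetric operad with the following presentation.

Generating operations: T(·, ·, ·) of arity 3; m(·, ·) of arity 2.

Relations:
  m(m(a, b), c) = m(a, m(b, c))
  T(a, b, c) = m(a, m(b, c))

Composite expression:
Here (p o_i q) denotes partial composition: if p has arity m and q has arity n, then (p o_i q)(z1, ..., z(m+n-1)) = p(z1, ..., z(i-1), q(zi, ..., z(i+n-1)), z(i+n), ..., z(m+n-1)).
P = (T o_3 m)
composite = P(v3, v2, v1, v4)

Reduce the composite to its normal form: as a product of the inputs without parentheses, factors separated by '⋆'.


v3 ⋆ v2 ⋆ v1 ⋆ v4


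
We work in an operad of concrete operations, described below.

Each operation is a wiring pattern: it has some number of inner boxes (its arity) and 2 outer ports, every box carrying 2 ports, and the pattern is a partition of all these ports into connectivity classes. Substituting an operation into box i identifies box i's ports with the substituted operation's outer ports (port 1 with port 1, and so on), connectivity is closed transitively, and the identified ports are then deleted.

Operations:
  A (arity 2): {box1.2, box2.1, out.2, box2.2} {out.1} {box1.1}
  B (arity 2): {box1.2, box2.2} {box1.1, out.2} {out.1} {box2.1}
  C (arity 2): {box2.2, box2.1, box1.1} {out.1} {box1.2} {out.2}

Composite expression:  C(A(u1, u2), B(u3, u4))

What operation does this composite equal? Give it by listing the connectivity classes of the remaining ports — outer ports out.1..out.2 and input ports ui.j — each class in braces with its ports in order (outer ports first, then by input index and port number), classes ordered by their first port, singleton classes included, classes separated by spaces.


Two ports join when wires chain via C-identified ports.
composing A on (u1, u2), with out.j its own outer ports: {out.1} {out.2, u1.2, u2.1, u2.2} {u1.1}
composing B on (u3, u4), with out.j its own outer ports: {out.1} {out.2, u3.1} {u3.2, u4.2} {u4.1}
composing C on (u1, u2, u3, u4), with out.j its own outer ports: {out.1} {out.2} {u1.1} {u1.2, u2.1, u2.2} {u3.1} {u3.2, u4.2} {u4.1}

{out.1} {out.2} {u1.1} {u1.2, u2.1, u2.2} {u3.1} {u3.2, u4.2} {u4.1}


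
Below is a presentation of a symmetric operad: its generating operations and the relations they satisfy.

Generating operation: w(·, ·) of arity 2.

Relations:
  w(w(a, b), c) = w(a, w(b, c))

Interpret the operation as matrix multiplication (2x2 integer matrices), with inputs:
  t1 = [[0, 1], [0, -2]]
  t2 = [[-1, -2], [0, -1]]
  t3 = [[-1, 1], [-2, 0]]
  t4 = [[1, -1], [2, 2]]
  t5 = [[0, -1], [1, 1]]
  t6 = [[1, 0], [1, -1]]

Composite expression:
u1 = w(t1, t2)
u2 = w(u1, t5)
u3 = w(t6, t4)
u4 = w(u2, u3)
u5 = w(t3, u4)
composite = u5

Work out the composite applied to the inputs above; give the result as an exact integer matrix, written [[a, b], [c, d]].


[[0, -12], [0, -8]]


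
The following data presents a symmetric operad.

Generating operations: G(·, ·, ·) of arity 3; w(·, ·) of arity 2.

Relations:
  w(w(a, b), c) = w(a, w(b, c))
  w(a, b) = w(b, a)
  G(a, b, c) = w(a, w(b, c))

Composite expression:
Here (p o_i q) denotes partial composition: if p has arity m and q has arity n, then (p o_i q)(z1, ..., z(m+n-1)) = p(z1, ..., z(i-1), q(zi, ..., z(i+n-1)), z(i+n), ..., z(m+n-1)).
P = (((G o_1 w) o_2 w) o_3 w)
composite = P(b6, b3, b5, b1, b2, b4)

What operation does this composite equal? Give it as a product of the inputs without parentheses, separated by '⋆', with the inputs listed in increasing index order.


Any arrangement under G is one operation, so sort the b-inputs.
w(b5, b1) collapses to b5 ⋆ b1
w(b3, w(b5, b1)) collapses to b3 ⋆ b5 ⋆ b1
w(b6, w(b3, w(b5, b1))) collapses to b6 ⋆ b3 ⋆ b5 ⋆ b1
G(w(b6, w(b3, w(b5, b1))), b2, b4) collapses to b6 ⋆ b3 ⋆ b5 ⋆ b1 ⋆ b2 ⋆ b4
commutativity sorts the factors: b1 ⋆ b2 ⋆ b3 ⋆ b4 ⋆ b5 ⋆ b6

b1 ⋆ b2 ⋆ b3 ⋆ b4 ⋆ b5 ⋆ b6


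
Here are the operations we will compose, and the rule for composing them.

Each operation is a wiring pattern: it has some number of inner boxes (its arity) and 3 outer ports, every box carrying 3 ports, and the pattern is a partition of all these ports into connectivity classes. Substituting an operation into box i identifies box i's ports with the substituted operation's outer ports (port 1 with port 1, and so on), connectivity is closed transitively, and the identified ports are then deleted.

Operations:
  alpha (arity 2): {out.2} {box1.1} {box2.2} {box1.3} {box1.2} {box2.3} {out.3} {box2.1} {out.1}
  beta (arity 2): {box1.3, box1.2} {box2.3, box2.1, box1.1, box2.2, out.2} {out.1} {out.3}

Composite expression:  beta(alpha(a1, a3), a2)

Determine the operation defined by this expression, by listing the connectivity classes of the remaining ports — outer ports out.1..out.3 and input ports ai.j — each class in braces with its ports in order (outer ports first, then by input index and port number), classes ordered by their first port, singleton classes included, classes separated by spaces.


{out.1} {out.2, a2.1, a2.2, a2.3} {out.3} {a1.1} {a1.2} {a1.3} {a3.1} {a3.2} {a3.3}

Reachability decides: close wires over beta-identified ports.
composing alpha on (a1, a3), with out.j its own outer ports: {out.1} {out.2} {out.3} {a1.1} {a1.2} {a1.3} {a3.1} {a3.2} {a3.3}
composing beta on (a1, a3, a2), with out.j its own outer ports: {out.1} {out.2, a2.1, a2.2, a2.3} {out.3} {a1.1} {a1.2} {a1.3} {a3.1} {a3.2} {a3.3}


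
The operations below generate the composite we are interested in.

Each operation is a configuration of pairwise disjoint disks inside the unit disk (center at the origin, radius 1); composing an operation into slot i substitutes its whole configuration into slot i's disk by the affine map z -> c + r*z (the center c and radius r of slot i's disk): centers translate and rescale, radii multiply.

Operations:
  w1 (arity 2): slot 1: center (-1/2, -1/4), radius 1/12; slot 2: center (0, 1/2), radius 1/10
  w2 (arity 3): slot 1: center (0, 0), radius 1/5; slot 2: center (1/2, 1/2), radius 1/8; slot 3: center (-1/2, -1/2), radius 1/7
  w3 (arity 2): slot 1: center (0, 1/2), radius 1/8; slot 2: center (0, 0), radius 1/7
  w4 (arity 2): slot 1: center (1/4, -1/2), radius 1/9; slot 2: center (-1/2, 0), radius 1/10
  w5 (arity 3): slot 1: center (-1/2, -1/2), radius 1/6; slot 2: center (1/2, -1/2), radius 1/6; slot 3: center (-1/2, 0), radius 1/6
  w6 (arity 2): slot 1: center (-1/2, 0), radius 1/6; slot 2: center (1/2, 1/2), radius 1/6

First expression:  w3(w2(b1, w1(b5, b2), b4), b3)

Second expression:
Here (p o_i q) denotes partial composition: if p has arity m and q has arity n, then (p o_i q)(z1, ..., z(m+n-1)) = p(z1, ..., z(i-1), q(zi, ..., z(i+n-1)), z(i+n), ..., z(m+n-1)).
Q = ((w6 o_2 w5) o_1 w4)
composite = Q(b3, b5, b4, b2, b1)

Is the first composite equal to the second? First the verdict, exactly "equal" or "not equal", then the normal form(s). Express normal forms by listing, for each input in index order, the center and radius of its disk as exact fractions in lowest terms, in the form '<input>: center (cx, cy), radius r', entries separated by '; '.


not equal — first b1: center (0, 1/2), radius 1/40; b2: center (1/16, 73/128), radius 1/640; b3: center (0, 0), radius 1/7; b4: center (-1/16, 7/16), radius 1/56; b5: center (7/128, 143/256), radius 1/768, second b1: center (5/12, 1/2), radius 1/36; b2: center (7/12, 5/12), radius 1/36; b3: center (-11/24, -1/12), radius 1/54; b4: center (5/12, 5/12), radius 1/36; b5: center (-7/12, 0), radius 1/60

The first expression reduces to b1: center (0, 1/2), radius 1/40; b2: center (1/16, 73/128), radius 1/640; b3: center (0, 0), radius 1/7; b4: center (-1/16, 7/16), radius 1/56; b5: center (7/128, 143/256), radius 1/768
The second expression reduces to b1: center (5/12, 1/2), radius 1/36; b2: center (7/12, 5/12), radius 1/36; b3: center (-11/24, -1/12), radius 1/54; b4: center (5/12, 5/12), radius 1/36; b5: center (-7/12, 0), radius 1/60
The forms do not match — not equal.


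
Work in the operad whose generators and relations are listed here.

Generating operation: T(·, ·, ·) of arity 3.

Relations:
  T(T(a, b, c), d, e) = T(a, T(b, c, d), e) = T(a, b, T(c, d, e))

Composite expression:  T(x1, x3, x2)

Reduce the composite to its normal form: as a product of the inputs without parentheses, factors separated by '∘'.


x1 ∘ x3 ∘ x2


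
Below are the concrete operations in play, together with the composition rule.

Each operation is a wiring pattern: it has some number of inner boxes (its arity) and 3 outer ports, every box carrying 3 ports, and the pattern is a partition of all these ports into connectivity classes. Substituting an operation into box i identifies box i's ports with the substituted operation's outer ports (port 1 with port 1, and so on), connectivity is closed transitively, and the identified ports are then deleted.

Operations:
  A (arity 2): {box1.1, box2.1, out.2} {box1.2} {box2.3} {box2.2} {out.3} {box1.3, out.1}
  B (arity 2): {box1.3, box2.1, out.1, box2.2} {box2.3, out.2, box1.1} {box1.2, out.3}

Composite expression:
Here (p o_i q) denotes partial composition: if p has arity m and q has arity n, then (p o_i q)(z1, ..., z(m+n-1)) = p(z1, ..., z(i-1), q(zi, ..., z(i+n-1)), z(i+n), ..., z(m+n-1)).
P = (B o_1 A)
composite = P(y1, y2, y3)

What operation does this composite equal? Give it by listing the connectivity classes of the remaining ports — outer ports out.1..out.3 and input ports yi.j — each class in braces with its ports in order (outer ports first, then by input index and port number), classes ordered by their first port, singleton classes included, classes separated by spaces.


{out.1, y3.1, y3.2} {out.2, y1.3, y3.3} {out.3, y1.1, y2.1} {y1.2} {y2.2} {y2.3}

Reachability decides: close wires over B-identified ports.
composing A on (y1, y2), with out.j its own outer ports: {out.1, y1.3} {out.2, y1.1, y2.1} {out.3} {y1.2} {y2.2} {y2.3}
composing B on (y1, y2, y3), with out.j its own outer ports: {out.1, y3.1, y3.2} {out.2, y1.3, y3.3} {out.3, y1.1, y2.1} {y1.2} {y2.2} {y2.3}


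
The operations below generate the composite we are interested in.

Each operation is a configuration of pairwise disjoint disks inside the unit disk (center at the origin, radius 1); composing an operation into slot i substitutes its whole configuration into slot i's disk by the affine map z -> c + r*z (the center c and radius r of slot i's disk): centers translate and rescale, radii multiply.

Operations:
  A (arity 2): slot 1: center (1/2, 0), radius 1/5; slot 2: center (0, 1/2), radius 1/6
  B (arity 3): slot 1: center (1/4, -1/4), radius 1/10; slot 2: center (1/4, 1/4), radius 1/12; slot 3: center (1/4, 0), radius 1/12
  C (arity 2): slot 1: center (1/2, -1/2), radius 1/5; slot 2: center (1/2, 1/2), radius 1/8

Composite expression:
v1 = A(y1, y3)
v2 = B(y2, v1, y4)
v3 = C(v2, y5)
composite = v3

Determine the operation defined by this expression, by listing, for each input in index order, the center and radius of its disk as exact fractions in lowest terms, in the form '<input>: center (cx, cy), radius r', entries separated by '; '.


Below C, radii multiply path by path; the y-disk centers shift.
input y2: composing its 2 substitution steps yields center (11/20, -11/20), radius 1/50
input y1: composing its 3 substitution steps yields center (67/120, -9/20), radius 1/300
input y3: composing its 3 substitution steps yields center (11/20, -53/120), radius 1/360
input y4: composing its 2 substitution steps yields center (11/20, -1/2), radius 1/60
input y5: composing its 1 substitution step yields center (1/2, 1/2), radius 1/8

y1: center (67/120, -9/20), radius 1/300; y2: center (11/20, -11/20), radius 1/50; y3: center (11/20, -53/120), radius 1/360; y4: center (11/20, -1/2), radius 1/60; y5: center (1/2, 1/2), radius 1/8


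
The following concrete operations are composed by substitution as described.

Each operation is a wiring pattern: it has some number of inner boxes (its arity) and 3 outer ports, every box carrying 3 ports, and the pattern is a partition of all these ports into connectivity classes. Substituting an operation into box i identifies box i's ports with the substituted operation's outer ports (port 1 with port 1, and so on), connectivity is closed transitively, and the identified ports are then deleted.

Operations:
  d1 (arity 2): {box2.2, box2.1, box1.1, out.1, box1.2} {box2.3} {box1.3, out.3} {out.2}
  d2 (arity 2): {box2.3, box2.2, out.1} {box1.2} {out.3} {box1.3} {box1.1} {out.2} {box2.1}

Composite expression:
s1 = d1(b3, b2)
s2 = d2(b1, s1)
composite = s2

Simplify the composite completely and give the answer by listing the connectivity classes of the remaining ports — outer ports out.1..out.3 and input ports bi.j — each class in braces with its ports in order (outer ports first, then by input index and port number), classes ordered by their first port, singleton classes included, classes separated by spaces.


{out.1, b3.3} {out.2} {out.3} {b1.1} {b1.2} {b1.3} {b2.1, b2.2, b3.1, b3.2} {b2.3}

Reachability decides: close wires over d2-identified ports.
stage d1: inputs (b3, b2), connectivity {out.1, b2.1, b2.2, b3.1, b3.2} {out.2} {out.3, b3.3} {b2.3}, out.j its boundary
stage d2: inputs (b1, b3, b2), connectivity {out.1, b3.3} {out.2} {out.3} {b1.1} {b1.2} {b1.3} {b2.1, b2.2, b3.1, b3.2} {b2.3}, out.j its boundary


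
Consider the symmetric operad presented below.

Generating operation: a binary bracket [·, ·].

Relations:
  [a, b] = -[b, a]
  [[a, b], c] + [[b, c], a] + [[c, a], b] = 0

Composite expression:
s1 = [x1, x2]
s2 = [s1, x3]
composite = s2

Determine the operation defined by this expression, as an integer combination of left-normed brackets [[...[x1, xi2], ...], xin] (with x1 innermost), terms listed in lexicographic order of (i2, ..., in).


[[x1, x2], x3]

Left-normed coefficients sit on the x1-initial expansion words.
Composite bracket: [[x1, x2], x3]
Expanding via [a, b] = ab - ba: 4 signed words (2^2 = 4).
The x1-initial words carry the normal form:
  x1x2x3 (sign +1) contributes +[[x1, x2], x3]


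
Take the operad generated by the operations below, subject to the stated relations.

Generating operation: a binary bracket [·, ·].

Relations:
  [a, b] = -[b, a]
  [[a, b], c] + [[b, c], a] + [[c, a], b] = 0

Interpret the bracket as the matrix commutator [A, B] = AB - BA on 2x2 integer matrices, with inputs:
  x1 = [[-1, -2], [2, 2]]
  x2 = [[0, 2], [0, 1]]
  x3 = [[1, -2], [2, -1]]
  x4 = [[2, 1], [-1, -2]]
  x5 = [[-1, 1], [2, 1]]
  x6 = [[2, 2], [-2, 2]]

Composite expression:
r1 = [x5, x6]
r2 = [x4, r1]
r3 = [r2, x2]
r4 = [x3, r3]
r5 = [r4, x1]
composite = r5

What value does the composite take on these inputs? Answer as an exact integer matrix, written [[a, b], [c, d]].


[x5, x6] = [[-6, -4], [-4, 6]]
[x4, [x5, x6]] = [[-8, -4], [28, 8]]
[[x4, [x5, x6]], x2] = [[-56, -36], [-28, 56]]
[x3, [[x4, [x5, x6]], x2]] = [[128, -296], [-168, -128]]
[[x3, [[x4, [x5, x6]], x2]], x1] = [[-928, -1400], [-8, 928]]

[[-928, -1400], [-8, 928]]


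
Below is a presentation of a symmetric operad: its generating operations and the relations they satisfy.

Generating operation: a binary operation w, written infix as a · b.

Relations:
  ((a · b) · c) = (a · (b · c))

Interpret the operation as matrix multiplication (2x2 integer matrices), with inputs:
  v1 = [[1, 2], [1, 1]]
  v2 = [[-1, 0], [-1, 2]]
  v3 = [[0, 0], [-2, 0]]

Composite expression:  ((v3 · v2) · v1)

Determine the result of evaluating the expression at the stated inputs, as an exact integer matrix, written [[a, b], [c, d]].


(v3 · v2) = [[0, 0], [2, 0]]
((v3 · v2) · v1) = [[0, 0], [2, 4]]

[[0, 0], [2, 4]]


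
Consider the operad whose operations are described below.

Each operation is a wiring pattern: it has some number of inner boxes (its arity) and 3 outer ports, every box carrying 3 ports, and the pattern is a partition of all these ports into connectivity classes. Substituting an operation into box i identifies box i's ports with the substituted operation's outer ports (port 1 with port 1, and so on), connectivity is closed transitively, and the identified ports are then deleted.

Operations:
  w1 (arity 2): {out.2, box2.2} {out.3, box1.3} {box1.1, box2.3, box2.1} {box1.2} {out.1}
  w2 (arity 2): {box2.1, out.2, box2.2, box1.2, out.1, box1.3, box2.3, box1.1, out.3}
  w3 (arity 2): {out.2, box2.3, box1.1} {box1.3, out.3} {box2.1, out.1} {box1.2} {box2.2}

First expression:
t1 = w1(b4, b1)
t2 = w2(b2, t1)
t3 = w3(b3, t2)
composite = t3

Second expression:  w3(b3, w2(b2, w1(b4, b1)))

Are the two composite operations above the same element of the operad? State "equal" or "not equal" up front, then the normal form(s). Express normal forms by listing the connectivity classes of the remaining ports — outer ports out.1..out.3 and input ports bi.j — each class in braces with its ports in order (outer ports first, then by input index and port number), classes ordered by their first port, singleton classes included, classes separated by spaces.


Reducing the first expression gives {out.1, out.2, b1.2, b2.1, b2.2, b2.3, b3.1, b4.3} {out.3, b3.3} {b1.1, b1.3, b4.1} {b3.2} {b4.2}
Reducing the second expression gives {out.1, out.2, b1.2, b2.1, b2.2, b2.3, b3.1, b4.3} {out.3, b3.3} {b1.1, b1.3, b4.1} {b3.2} {b4.2}
One common form — equal.

equal; the common form is {out.1, out.2, b1.2, b2.1, b2.2, b2.3, b3.1, b4.3} {out.3, b3.3} {b1.1, b1.3, b4.1} {b3.2} {b4.2}


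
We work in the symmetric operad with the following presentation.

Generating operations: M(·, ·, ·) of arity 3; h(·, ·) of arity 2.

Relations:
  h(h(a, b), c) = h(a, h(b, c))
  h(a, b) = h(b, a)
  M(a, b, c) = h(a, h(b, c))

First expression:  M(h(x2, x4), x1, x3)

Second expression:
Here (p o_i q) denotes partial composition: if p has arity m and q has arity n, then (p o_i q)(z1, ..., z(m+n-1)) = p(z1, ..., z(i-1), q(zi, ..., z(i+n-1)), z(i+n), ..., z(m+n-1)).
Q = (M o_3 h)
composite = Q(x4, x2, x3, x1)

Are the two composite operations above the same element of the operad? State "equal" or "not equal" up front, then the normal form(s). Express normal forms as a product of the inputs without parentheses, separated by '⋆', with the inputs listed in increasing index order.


equal — both sides give x1 ⋆ x2 ⋆ x3 ⋆ x4

The first composite normalizes to x1 ⋆ x2 ⋆ x3 ⋆ x4
The second composite normalizes to x1 ⋆ x2 ⋆ x3 ⋆ x4
Both agree, so they are equal.


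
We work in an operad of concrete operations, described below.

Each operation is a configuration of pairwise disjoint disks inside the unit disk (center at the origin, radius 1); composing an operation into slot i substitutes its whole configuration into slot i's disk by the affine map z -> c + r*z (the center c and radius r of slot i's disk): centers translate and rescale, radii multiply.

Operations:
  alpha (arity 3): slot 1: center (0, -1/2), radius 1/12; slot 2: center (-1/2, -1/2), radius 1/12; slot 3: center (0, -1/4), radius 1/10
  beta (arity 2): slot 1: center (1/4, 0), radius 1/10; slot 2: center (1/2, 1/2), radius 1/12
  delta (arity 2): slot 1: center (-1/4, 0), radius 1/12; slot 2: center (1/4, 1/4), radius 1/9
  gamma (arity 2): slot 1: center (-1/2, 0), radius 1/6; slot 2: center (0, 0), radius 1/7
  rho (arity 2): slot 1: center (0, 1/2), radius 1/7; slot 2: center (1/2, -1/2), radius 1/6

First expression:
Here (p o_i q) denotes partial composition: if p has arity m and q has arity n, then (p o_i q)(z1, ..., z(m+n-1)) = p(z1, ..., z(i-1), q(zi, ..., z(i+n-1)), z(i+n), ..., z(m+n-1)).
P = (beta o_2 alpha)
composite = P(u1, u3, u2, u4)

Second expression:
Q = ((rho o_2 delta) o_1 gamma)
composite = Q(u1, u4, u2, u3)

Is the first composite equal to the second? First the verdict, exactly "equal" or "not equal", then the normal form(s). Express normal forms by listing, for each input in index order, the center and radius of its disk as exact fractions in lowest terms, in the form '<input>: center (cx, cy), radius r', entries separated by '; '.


not equal: they reduce to u1: center (1/4, 0), radius 1/10; u2: center (11/24, 11/24), radius 1/144; u3: center (1/2, 11/24), radius 1/144; u4: center (1/2, 23/48), radius 1/120 and u1: center (-1/14, 1/2), radius 1/42; u2: center (11/24, -1/2), radius 1/72; u3: center (13/24, -11/24), radius 1/54; u4: center (0, 1/2), radius 1/49


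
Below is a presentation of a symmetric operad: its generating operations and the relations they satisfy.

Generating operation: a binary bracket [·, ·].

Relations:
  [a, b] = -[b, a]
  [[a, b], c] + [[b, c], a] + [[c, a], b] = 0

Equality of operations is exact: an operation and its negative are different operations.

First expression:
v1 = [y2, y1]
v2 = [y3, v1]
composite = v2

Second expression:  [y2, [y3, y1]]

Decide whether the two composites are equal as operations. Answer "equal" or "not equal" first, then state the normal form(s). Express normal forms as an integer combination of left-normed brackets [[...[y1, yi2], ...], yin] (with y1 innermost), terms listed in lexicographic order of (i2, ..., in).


not equal; first: [[y1, y2], y3]; second: [[y1, y3], y2]

In normal form, the first expression is [[y1, y2], y3]
In normal form, the second expression is [[y1, y3], y2]
Distinct normal forms: not equal.


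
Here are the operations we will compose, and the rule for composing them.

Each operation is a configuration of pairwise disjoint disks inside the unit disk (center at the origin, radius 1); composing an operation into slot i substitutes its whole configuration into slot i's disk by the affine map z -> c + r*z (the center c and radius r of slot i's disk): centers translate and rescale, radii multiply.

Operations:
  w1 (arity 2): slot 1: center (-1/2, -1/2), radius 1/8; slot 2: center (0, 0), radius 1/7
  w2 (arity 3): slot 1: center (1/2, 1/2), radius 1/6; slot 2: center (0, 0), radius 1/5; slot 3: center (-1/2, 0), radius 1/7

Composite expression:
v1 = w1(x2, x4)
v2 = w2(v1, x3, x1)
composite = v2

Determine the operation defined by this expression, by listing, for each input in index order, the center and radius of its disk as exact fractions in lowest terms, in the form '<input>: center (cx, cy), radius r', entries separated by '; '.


Nesting under w2 composes maps z -> c + r*z down each x-path.
x2 passes through 2 substitutions, ending at center (5/12, 5/12), radius 1/48
x4 passes through 2 substitutions, ending at center (1/2, 1/2), radius 1/42
x3 passes through 1 substitution, ending at center (0, 0), radius 1/5
x1 passes through 1 substitution, ending at center (-1/2, 0), radius 1/7

x1: center (-1/2, 0), radius 1/7; x2: center (5/12, 5/12), radius 1/48; x3: center (0, 0), radius 1/5; x4: center (1/2, 1/2), radius 1/42


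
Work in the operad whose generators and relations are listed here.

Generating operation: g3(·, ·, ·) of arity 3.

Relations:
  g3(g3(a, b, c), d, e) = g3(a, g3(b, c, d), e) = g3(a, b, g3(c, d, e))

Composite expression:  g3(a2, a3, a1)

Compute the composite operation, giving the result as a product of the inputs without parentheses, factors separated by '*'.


a2 * a3 * a1

Key point: g3 is associative — brackets drop, the a-order remains.
g3(a2, a3, a1) reduces to a2 * a3 * a1


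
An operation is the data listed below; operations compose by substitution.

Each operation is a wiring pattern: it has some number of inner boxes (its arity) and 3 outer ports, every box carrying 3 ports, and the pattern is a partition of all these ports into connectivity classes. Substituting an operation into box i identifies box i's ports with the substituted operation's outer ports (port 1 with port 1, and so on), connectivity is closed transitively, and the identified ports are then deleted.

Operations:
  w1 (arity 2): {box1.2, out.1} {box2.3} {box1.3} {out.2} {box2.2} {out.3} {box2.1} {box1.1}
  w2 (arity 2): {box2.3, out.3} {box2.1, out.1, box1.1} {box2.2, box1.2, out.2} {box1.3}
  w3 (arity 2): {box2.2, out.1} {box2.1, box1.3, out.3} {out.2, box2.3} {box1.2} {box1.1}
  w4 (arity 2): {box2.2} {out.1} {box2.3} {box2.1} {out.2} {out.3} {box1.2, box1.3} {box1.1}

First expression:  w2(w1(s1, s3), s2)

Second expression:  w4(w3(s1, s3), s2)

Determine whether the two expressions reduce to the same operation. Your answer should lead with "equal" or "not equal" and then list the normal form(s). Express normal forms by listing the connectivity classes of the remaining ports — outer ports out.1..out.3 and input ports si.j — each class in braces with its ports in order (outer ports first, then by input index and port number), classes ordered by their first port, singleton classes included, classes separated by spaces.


not equal; first: {out.1, s1.2, s2.1} {out.2, s2.2} {out.3, s2.3} {s1.1} {s1.3} {s3.1} {s3.2} {s3.3}; second: {out.1} {out.2} {out.3} {s1.1} {s1.2} {s1.3, s3.1, s3.3} {s2.1} {s2.2} {s2.3} {s3.2}

Normal form of the first expression: {out.1, s1.2, s2.1} {out.2, s2.2} {out.3, s2.3} {s1.1} {s1.3} {s3.1} {s3.2} {s3.3}
Normal form of the second expression: {out.1} {out.2} {out.3} {s1.1} {s1.2} {s1.3, s3.1, s3.3} {s2.1} {s2.2} {s2.3} {s3.2}
The forms do not match — not equal.


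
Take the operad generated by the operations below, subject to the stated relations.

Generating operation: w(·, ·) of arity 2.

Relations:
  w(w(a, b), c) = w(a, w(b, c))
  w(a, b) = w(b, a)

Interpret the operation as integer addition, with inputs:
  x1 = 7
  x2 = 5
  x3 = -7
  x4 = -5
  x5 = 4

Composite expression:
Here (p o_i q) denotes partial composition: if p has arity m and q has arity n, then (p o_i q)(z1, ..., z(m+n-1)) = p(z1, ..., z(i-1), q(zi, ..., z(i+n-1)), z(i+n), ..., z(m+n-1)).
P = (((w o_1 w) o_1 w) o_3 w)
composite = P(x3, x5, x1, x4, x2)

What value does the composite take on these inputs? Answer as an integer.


w(x3, x5) = -3
w(x1, x4) = 2
w(w(x3, x5), w(x1, x4)) = -1
w(w(w(x3, x5), w(x1, x4)), x2) = 4

4


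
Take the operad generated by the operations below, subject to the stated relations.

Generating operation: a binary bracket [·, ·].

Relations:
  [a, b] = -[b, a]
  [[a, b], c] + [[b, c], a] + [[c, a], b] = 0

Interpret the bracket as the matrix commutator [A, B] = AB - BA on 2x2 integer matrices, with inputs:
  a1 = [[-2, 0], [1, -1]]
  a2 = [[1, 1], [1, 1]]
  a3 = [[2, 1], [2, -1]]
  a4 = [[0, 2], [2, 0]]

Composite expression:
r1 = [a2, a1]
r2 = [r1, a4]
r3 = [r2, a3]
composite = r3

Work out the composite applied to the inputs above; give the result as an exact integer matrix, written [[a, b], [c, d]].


[[12, -4], [-28, -12]]


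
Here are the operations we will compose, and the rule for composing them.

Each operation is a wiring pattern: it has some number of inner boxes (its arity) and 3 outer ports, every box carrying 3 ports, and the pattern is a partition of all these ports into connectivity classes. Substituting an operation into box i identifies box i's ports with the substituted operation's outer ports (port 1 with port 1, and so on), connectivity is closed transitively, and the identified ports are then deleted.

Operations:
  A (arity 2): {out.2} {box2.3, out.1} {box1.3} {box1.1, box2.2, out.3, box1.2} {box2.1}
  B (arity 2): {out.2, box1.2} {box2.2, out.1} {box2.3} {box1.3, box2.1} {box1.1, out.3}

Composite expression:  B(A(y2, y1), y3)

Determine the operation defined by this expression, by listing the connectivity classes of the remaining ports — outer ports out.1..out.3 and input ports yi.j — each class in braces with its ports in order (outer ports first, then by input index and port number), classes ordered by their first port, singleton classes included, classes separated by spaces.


{out.1, y3.2} {out.2} {out.3, y1.3} {y1.1} {y1.2, y2.1, y2.2, y3.1} {y2.3} {y3.3}

Substituting into B glues patterns; closure does the rest.
through A, on inputs (y2, y1): {out.1, y1.3} {out.2} {out.3, y1.2, y2.1, y2.2} {y1.1} {y2.3} (out.j = stage outer ports)
through B, on inputs (y2, y1, y3): {out.1, y3.2} {out.2} {out.3, y1.3} {y1.1} {y1.2, y2.1, y2.2, y3.1} {y2.3} {y3.3} (out.j = stage outer ports)


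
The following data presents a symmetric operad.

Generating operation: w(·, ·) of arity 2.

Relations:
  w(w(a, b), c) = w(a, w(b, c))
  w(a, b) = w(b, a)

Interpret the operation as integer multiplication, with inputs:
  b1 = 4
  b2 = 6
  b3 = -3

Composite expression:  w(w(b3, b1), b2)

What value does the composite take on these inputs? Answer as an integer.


-72


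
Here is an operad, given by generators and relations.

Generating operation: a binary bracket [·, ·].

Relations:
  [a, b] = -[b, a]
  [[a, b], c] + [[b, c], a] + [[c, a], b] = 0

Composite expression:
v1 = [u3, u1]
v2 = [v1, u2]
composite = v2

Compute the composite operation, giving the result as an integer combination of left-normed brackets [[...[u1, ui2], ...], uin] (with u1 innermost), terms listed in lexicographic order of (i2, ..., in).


Antisymmetry and Jacobi reduce to u1-anchored left-normed brackets.
Composite bracket: [[u3, u1], u2]
Full expansion: 4 signed words from ab - ba (2^2 = 4).
Words beginning with u1 determine it all:
  u1u3u2 (sign -1) contributes -[[u1, u3], u2]

-[[u1, u3], u2]


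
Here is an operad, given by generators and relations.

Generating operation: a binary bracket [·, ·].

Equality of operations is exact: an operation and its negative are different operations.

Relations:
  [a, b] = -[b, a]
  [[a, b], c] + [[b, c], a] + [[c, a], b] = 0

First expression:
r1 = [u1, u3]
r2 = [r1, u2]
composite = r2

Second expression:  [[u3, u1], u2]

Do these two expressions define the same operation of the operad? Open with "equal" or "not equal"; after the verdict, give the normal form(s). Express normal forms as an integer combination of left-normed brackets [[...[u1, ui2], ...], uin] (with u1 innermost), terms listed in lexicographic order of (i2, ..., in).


not equal; the first gives [[u1, u3], u2] and the second -[[u1, u3], u2]

In normal form, the first expression is [[u1, u3], u2]
In normal form, the second expression is -[[u1, u3], u2]
Different reductions; not equal.


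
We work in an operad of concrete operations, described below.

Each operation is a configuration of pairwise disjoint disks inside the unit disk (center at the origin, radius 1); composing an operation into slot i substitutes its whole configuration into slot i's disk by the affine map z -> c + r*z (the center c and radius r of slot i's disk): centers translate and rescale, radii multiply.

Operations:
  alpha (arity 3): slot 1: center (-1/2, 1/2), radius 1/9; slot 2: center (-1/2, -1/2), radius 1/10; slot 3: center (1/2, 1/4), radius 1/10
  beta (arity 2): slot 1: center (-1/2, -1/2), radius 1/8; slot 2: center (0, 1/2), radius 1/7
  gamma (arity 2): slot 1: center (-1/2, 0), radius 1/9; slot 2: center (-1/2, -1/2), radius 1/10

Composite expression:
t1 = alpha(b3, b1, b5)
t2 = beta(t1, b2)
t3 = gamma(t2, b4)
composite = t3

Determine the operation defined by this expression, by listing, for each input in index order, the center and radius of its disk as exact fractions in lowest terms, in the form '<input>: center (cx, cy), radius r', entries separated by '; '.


Each b-disk chains the slot maps above it in gamma; radii multiply.
tracing b3 down its 3-map path: center (-9/16, -7/144), radius 1/648
tracing b1 down its 3-map path: center (-9/16, -1/16), radius 1/720
tracing b5 down its 3-map path: center (-79/144, -5/96), radius 1/720
tracing b2 down its 2-map path: center (-1/2, 1/18), radius 1/63
tracing b4 down its 1-map path: center (-1/2, -1/2), radius 1/10

b1: center (-9/16, -1/16), radius 1/720; b2: center (-1/2, 1/18), radius 1/63; b3: center (-9/16, -7/144), radius 1/648; b4: center (-1/2, -1/2), radius 1/10; b5: center (-79/144, -5/96), radius 1/720


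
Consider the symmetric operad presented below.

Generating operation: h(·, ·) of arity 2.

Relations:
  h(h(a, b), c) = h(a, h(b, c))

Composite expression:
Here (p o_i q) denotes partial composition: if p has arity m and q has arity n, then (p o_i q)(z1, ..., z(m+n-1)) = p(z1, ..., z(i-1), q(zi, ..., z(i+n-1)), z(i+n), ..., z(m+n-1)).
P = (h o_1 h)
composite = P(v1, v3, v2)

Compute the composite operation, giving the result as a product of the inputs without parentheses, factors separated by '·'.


v1 · v3 · v2

Key point: h is associative — brackets drop, the v-order remains.
h(v1, v3) spells out as v1 · v3
h(h(v1, v3), v2) spells out as v1 · v3 · v2


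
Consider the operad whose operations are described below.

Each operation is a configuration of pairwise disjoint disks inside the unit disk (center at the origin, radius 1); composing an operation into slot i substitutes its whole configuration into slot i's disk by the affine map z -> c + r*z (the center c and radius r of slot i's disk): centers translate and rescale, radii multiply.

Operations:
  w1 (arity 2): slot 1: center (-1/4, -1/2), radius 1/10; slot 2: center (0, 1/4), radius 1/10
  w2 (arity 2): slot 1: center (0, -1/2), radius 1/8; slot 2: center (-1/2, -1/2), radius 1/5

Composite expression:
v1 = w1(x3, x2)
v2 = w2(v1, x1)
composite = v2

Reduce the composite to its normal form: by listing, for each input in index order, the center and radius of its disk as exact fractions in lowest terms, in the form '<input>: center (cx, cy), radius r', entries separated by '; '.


x1: center (-1/2, -1/2), radius 1/5; x2: center (0, -15/32), radius 1/80; x3: center (-1/32, -9/16), radius 1/80


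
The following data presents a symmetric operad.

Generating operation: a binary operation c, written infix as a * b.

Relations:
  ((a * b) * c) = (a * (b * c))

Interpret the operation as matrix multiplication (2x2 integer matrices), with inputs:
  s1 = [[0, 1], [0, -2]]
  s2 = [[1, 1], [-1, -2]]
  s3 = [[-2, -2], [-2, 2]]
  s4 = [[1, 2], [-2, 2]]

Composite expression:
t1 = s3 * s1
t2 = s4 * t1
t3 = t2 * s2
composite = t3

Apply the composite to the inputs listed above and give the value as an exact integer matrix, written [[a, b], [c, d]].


[[10, 20], [16, 32]]


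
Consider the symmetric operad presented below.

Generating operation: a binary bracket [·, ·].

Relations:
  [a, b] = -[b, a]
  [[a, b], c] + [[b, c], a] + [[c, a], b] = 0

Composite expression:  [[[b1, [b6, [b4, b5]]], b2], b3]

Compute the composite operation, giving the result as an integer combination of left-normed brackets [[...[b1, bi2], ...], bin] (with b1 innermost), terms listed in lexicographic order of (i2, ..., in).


-[[[[[b1, b4], b5], b6], b2], b3] + [[[[[b1, b5], b4], b6], b2], b3] + [[[[[b1, b6], b4], b5], b2], b3] - [[[[[b1, b6], b5], b4], b2], b3]

Left-normed coefficients sit on the b1-initial expansion words.
Composite bracket: [[[b1, [b6, [b4, b5]]], b2], b3]
Expanding via [a, b] = ab - ba: 32 signed words (2^5 = 32).
Only words starting with b1 matter:
  sign of b1b4b5b6b2b3 is -1, so it contributes -[[[[[b1, b4], b5], b6], b2], b3]
  sign of b1b5b4b6b2b3 is +1, so it contributes +[[[[[b1, b5], b4], b6], b2], b3]
  sign of b1b6b4b5b2b3 is +1, so it contributes +[[[[[b1, b6], b4], b5], b2], b3]
  sign of b1b6b5b4b2b3 is -1, so it contributes -[[[[[b1, b6], b5], b4], b2], b3]


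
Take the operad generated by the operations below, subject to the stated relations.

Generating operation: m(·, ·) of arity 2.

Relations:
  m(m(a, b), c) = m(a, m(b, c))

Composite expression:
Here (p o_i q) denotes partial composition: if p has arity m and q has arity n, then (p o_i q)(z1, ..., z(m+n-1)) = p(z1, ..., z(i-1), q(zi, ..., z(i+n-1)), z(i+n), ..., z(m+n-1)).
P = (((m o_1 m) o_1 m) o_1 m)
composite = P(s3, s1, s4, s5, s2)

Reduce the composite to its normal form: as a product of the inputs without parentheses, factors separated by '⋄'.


s3 ⋄ s1 ⋄ s4 ⋄ s5 ⋄ s2

All parenthesizations of m agree; list the s-inputs left to right.
m(s3, s1) collapses to s3 ⋄ s1
m(m(s3, s1), s4) collapses to s3 ⋄ s1 ⋄ s4
m(m(m(s3, s1), s4), s5) collapses to s3 ⋄ s1 ⋄ s4 ⋄ s5
m(m(m(m(s3, s1), s4), s5), s2) collapses to s3 ⋄ s1 ⋄ s4 ⋄ s5 ⋄ s2


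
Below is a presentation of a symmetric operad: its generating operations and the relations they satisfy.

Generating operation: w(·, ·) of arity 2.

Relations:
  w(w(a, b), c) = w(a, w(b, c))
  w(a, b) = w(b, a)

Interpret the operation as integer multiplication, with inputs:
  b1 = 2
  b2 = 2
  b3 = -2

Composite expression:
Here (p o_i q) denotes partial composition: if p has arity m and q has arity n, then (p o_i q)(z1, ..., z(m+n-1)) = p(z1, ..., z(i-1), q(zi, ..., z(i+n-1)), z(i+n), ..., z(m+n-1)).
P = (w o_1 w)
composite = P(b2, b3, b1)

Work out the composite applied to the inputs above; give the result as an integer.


-8

w(b2, b3) = -4
w(w(b2, b3), b1) = -8


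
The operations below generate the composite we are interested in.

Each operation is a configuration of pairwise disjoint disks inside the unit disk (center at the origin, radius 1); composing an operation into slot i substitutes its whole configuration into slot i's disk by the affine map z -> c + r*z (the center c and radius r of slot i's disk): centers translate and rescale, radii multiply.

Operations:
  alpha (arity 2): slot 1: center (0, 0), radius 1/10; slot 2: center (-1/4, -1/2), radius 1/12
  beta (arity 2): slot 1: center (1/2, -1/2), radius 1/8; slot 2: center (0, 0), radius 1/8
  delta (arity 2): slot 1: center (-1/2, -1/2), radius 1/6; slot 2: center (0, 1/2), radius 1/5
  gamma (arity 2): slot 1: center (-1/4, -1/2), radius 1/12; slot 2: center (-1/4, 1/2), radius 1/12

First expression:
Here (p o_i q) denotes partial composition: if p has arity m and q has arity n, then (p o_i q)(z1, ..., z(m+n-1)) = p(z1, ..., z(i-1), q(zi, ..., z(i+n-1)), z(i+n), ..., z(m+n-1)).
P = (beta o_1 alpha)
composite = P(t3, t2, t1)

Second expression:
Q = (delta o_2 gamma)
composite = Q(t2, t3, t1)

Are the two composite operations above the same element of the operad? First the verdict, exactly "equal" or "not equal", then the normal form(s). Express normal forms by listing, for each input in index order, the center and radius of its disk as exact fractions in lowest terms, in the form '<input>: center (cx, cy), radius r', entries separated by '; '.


not equal: they reduce to t1: center (0, 0), radius 1/8; t2: center (15/32, -9/16), radius 1/96; t3: center (1/2, -1/2), radius 1/80 and t1: center (-1/20, 3/5), radius 1/60; t2: center (-1/2, -1/2), radius 1/6; t3: center (-1/20, 2/5), radius 1/60

Reducing the first expression gives t1: center (0, 0), radius 1/8; t2: center (15/32, -9/16), radius 1/96; t3: center (1/2, -1/2), radius 1/80
Reducing the second expression gives t1: center (-1/20, 3/5), radius 1/60; t2: center (-1/2, -1/2), radius 1/6; t3: center (-1/20, 2/5), radius 1/60
The normal forms differ: not equal.


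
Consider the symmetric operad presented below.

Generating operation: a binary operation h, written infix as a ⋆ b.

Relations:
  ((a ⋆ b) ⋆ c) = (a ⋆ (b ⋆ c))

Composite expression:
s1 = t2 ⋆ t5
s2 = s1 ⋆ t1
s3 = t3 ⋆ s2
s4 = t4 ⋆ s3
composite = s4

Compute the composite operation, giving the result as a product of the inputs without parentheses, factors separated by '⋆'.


t4 ⋆ t3 ⋆ t2 ⋆ t5 ⋆ t1


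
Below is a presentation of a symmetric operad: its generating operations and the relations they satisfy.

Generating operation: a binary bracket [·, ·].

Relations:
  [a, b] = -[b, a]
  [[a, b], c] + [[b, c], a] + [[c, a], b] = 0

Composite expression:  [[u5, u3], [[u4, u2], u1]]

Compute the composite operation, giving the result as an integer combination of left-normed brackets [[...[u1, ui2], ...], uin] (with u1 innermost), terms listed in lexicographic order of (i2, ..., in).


Expand each bracket as ab - ba; the u1-initial words give the coefficients.
Composite bracket: [[u5, u3], [[u4, u2], u1]]
Under [a, b] = ab - ba we get 16 signed associative words (2^4 = 16).
Collect the words opening with u1:
  from u1u2u4u3u5, sign +1: term +[[[[u1, u2], u4], u3], u5]
  from u1u2u4u5u3, sign -1: term -[[[[u1, u2], u4], u5], u3]
  from u1u4u2u3u5, sign -1: term -[[[[u1, u4], u2], u3], u5]
  from u1u4u2u5u3, sign +1: term +[[[[u1, u4], u2], u5], u3]

[[[[u1, u2], u4], u3], u5] - [[[[u1, u2], u4], u5], u3] - [[[[u1, u4], u2], u3], u5] + [[[[u1, u4], u2], u5], u3]
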